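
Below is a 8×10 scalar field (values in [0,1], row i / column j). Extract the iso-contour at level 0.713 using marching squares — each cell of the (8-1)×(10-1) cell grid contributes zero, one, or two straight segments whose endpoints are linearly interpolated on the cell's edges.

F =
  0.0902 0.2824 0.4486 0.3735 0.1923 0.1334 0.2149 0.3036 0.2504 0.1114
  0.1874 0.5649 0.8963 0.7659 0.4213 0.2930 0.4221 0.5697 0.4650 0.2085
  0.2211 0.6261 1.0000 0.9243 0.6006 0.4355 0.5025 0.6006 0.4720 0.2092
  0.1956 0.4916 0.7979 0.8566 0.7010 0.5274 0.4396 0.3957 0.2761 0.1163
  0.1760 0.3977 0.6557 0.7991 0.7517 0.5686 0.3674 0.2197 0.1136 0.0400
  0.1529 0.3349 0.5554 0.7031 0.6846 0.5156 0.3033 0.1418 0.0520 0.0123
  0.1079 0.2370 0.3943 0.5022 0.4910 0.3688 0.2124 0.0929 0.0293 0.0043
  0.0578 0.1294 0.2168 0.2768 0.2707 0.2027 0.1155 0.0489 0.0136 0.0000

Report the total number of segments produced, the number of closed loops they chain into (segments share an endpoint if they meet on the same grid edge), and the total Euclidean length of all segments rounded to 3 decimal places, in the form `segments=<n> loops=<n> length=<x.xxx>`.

cell (0,1): code 0100 → (0.591,2.000)–(1.000,1.447)
cell (0,2): code 1100 → (0.865,3.000)–(0.591,2.000)
cell (0,3): code 1000 → (1.000,3.154)–(0.865,3.000)
cell (1,1): code 0110 → (1.000,1.447)–(2.000,1.232)
cell (1,3): code 1001 → (2.000,3.653)–(1.000,3.154)
cell (2,1): code 0110 → (2.000,1.232)–(3.000,1.723)
cell (2,3): code 1001 → (3.000,3.923)–(2.000,3.653)
cell (3,1): code 0010 → (3.000,1.723)–(3.597,2.000)
cell (3,2): code 0111 → (3.597,2.000)–(4.000,2.400)
cell (3,3): code 1101 → (3.237,4.000)–(3.000,3.923)
cell (3,4): code 1000 → (4.000,4.211)–(3.237,4.000)
cell (4,2): code 0010 → (4.000,2.400)–(4.897,3.000)
cell (4,3): code 0011 → (4.897,3.000)–(4.577,4.000)
cell (4,4): code 0001 → (4.577,4.000)–(4.000,4.211)
total: 14 segments, chained into 1 closed loop(s), length Σ = 11.229789

segments=14 loops=1 length=11.230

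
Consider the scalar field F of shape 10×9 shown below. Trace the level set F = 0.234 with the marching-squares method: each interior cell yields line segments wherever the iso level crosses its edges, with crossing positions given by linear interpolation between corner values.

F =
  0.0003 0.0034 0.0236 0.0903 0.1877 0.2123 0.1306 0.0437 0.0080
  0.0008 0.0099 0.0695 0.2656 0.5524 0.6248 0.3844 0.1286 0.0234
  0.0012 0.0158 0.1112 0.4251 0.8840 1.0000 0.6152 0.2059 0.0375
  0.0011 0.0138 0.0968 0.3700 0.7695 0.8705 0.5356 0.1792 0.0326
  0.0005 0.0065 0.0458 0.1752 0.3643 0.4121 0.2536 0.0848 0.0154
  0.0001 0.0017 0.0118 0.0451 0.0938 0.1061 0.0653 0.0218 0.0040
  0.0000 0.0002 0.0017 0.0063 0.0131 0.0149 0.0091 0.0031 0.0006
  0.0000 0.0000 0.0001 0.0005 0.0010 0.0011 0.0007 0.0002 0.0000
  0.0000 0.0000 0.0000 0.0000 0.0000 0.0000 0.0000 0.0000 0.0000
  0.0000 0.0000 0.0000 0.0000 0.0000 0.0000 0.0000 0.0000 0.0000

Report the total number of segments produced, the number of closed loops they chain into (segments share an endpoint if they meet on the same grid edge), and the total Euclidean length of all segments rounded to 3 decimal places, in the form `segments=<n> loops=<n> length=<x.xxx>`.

cell (0,2): code 0100 → (0.820,3.000)–(1.000,2.839)
cell (0,3): code 1100 → (0.127,4.000)–(0.820,3.000)
cell (0,4): code 1100 → (0.053,5.000)–(0.127,4.000)
cell (0,5): code 1100 → (0.407,6.000)–(0.053,5.000)
cell (0,6): code 1000 → (1.000,6.588)–(0.407,6.000)
cell (1,2): code 0110 → (1.000,2.839)–(2.000,2.391)
cell (1,6): code 1001 → (2.000,6.931)–(1.000,6.588)
cell (2,2): code 0110 → (2.000,2.391)–(3.000,2.502)
cell (2,6): code 1001 → (3.000,6.846)–(2.000,6.931)
cell (3,2): code 0010 → (3.000,2.502)–(3.698,3.000)
cell (3,3): code 0111 → (3.698,3.000)–(4.000,3.311)
cell (3,6): code 1001 → (4.000,6.116)–(3.000,6.846)
cell (4,3): code 0010 → (4.000,3.311)–(4.482,4.000)
cell (4,4): code 0011 → (4.482,4.000)–(4.582,5.000)
cell (4,5): code 0011 → (4.582,5.000)–(4.104,6.000)
cell (4,6): code 0001 → (4.104,6.000)–(4.000,6.116)
total: 16 segments, chained into 1 closed loop(s), length Σ = 14.158656

segments=16 loops=1 length=14.159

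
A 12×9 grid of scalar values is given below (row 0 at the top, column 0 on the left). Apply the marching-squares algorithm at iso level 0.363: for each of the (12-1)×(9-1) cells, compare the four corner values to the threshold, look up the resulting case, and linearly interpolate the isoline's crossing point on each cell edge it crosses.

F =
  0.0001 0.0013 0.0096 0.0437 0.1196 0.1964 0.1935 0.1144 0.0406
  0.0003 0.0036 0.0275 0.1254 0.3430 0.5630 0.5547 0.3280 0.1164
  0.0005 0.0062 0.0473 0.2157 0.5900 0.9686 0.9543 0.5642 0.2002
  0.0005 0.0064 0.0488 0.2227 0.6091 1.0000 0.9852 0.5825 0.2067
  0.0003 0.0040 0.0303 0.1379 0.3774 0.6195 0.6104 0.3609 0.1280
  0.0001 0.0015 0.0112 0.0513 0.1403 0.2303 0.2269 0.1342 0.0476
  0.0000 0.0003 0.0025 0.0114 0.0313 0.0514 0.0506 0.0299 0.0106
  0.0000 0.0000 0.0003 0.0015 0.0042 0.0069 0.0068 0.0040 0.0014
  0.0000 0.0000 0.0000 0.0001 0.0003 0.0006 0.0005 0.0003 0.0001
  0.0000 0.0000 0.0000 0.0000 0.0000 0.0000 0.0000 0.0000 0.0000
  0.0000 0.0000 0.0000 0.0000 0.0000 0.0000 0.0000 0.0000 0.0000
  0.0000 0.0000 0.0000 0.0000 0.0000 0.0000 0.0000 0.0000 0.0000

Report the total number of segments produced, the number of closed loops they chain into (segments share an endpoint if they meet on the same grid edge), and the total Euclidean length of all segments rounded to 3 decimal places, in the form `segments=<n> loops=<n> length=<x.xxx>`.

segments=16 loops=1 length=13.263

cell (0,4): code 0100 → (0.454,5.000)–(1.000,4.091)
cell (0,5): code 1100 → (0.469,6.000)–(0.454,5.000)
cell (0,6): code 1000 → (1.000,6.846)–(0.469,6.000)
cell (1,3): code 0100 → (1.081,4.000)–(2.000,3.394)
cell (1,4): code 1110 → (1.000,4.091)–(1.081,4.000)
cell (1,6): code 1101 → (1.148,7.000)–(1.000,6.846)
cell (1,7): code 1000 → (2.000,7.553)–(1.148,7.000)
cell (2,3): code 0110 → (2.000,3.394)–(3.000,3.363)
cell (2,7): code 1001 → (3.000,7.584)–(2.000,7.553)
cell (3,3): code 0110 → (3.000,3.363)–(4.000,3.940)
cell (3,6): code 1011 → (4.000,6.992)–(3.991,7.000)
cell (3,7): code 0001 → (3.991,7.000)–(3.000,7.584)
cell (4,3): code 0010 → (4.000,3.940)–(4.061,4.000)
cell (4,4): code 0011 → (4.061,4.000)–(4.659,5.000)
cell (4,5): code 0011 → (4.659,5.000)–(4.645,6.000)
cell (4,6): code 0001 → (4.645,6.000)–(4.000,6.992)
total: 16 segments, chained into 1 closed loop(s), length Σ = 13.262774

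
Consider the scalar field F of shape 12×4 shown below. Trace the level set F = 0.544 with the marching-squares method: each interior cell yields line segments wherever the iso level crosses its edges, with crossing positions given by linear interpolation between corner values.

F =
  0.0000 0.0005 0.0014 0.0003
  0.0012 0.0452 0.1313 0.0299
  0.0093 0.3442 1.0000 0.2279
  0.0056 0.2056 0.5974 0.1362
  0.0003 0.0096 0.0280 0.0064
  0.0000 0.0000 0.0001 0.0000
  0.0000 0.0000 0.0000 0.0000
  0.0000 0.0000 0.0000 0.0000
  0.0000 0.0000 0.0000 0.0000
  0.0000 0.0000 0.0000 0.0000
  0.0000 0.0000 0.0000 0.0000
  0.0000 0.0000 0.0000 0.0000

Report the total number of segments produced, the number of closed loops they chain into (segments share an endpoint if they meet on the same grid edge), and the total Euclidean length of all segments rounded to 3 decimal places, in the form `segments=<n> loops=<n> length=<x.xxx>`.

segments=6 loops=1 length=4.228

cell (1,1): code 0100 → (1.475,2.000)–(2.000,1.305)
cell (1,2): code 1000 → (2.000,2.591)–(1.475,2.000)
cell (2,1): code 0110 → (2.000,1.305)–(3.000,1.864)
cell (2,2): code 1001 → (3.000,2.116)–(2.000,2.591)
cell (3,1): code 0010 → (3.000,1.864)–(3.094,2.000)
cell (3,2): code 0001 → (3.094,2.000)–(3.000,2.116)
total: 6 segments, chained into 1 closed loop(s), length Σ = 4.228480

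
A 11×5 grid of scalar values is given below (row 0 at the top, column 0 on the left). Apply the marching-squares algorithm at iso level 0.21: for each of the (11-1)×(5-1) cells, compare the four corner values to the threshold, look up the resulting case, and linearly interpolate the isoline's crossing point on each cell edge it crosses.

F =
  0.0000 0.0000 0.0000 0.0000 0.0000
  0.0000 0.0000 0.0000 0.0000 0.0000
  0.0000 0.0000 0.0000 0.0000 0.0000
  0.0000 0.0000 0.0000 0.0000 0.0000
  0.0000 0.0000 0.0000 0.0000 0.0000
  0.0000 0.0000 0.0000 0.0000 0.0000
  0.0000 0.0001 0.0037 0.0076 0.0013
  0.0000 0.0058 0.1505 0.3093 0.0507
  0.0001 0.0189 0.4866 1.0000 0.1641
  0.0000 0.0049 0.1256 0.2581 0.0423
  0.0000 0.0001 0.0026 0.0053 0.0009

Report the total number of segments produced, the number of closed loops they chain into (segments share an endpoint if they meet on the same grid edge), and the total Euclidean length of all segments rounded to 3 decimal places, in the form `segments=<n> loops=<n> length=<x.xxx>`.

cell (6,2): code 0100 → (6.671,3.000)–(7.000,2.375)
cell (6,3): code 1000 → (7.000,3.384)–(6.671,3.000)
cell (7,1): code 0100 → (7.177,2.000)–(8.000,1.409)
cell (7,2): code 1110 → (7.000,2.375)–(7.177,2.000)
cell (7,3): code 1001 → (8.000,3.945)–(7.000,3.384)
cell (8,1): code 0010 → (8.000,1.409)–(8.766,2.000)
cell (8,2): code 0111 → (8.766,2.000)–(9.000,2.637)
cell (8,3): code 1001 → (9.000,3.223)–(8.000,3.945)
cell (9,2): code 0010 → (9.000,2.637)–(9.190,3.000)
cell (9,3): code 0001 → (9.190,3.000)–(9.000,3.223)
total: 10 segments, chained into 1 closed loop(s), length Σ = 7.369751

segments=10 loops=1 length=7.370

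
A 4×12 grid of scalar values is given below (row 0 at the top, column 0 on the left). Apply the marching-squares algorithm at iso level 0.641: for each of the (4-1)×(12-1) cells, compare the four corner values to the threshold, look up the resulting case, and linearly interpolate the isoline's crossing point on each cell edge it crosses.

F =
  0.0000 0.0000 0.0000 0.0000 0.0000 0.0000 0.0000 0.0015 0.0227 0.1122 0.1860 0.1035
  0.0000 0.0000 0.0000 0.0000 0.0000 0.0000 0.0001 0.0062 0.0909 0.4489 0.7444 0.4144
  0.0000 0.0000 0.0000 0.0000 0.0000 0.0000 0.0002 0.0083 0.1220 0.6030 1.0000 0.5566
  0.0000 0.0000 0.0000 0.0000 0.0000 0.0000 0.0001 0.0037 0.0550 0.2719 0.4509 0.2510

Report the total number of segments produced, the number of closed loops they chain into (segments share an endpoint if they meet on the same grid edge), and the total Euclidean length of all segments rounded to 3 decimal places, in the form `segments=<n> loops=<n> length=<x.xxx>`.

segments=6 loops=1 length=5.176

cell (0,9): code 0100 → (0.815,10.000)–(1.000,9.650)
cell (0,10): code 1000 → (1.000,10.313)–(0.815,10.000)
cell (1,9): code 0110 → (1.000,9.650)–(2.000,9.096)
cell (1,10): code 1001 → (2.000,10.810)–(1.000,10.313)
cell (2,9): code 0010 → (2.000,9.096)–(2.654,10.000)
cell (2,10): code 0001 → (2.654,10.000)–(2.000,10.810)
total: 6 segments, chained into 1 closed loop(s), length Σ = 5.176167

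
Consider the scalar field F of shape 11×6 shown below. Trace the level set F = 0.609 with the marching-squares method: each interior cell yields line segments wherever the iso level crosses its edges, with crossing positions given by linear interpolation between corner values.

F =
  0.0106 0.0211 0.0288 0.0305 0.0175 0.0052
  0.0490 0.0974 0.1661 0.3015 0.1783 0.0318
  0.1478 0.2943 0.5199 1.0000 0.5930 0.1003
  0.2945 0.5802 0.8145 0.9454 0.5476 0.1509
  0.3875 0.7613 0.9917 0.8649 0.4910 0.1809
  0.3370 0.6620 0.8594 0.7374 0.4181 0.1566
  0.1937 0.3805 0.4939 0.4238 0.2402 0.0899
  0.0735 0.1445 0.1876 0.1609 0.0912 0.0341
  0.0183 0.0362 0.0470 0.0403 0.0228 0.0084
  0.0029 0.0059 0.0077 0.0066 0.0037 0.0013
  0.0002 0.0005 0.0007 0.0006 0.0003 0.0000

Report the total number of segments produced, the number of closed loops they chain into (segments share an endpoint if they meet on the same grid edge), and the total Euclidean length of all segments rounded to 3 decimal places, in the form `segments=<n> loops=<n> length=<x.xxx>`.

cell (1,2): code 0100 → (1.440,3.000)–(2.000,2.186)
cell (1,3): code 1000 → (2.000,3.961)–(1.440,3.000)
cell (2,1): code 0100 → (2.302,2.000)–(3.000,1.123)
cell (2,2): code 1110 → (2.000,2.186)–(2.302,2.000)
cell (2,3): code 1001 → (3.000,3.846)–(2.000,3.961)
cell (3,0): code 0100 → (3.159,1.000)–(4.000,0.593)
cell (3,1): code 1110 → (3.000,1.123)–(3.159,1.000)
cell (3,3): code 1001 → (4.000,3.684)–(3.000,3.846)
cell (4,0): code 0110 → (4.000,0.593)–(5.000,0.837)
cell (4,3): code 1001 → (5.000,3.402)–(4.000,3.684)
cell (5,0): code 0010 → (5.000,0.837)–(5.188,1.000)
cell (5,1): code 0011 → (5.188,1.000)–(5.685,2.000)
cell (5,2): code 0011 → (5.685,2.000)–(5.409,3.000)
cell (5,3): code 0001 → (5.409,3.000)–(5.000,3.402)
total: 14 segments, chained into 1 closed loop(s), length Σ = 11.775964

segments=14 loops=1 length=11.776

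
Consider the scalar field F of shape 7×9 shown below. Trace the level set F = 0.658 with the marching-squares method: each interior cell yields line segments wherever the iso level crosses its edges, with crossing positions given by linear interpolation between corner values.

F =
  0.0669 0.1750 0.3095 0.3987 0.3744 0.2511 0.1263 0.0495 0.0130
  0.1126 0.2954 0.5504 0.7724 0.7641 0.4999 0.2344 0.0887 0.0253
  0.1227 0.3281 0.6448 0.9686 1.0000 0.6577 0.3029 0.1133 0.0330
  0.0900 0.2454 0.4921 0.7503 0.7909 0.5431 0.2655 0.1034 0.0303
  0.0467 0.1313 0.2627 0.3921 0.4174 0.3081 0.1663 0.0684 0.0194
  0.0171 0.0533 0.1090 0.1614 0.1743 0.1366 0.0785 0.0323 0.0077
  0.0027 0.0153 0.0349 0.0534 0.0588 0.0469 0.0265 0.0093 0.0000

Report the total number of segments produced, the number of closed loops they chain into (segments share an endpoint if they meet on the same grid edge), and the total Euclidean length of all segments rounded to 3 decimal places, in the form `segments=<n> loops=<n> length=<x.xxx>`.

segments=10 loops=1 length=8.702

cell (0,2): code 0100 → (0.694,3.000)–(1.000,2.485)
cell (0,3): code 1100 → (0.728,4.000)–(0.694,3.000)
cell (0,4): code 1000 → (1.000,4.402)–(0.728,4.000)
cell (1,2): code 0110 → (1.000,2.485)–(2.000,2.041)
cell (1,4): code 1001 → (2.000,4.999)–(1.000,4.402)
cell (2,2): code 0110 → (2.000,2.041)–(3.000,2.643)
cell (2,4): code 1001 → (3.000,4.536)–(2.000,4.999)
cell (3,2): code 0010 → (3.000,2.643)–(3.258,3.000)
cell (3,3): code 0011 → (3.258,3.000)–(3.356,4.000)
cell (3,4): code 0001 → (3.356,4.000)–(3.000,4.536)
total: 10 segments, chained into 1 closed loop(s), length Σ = 8.702258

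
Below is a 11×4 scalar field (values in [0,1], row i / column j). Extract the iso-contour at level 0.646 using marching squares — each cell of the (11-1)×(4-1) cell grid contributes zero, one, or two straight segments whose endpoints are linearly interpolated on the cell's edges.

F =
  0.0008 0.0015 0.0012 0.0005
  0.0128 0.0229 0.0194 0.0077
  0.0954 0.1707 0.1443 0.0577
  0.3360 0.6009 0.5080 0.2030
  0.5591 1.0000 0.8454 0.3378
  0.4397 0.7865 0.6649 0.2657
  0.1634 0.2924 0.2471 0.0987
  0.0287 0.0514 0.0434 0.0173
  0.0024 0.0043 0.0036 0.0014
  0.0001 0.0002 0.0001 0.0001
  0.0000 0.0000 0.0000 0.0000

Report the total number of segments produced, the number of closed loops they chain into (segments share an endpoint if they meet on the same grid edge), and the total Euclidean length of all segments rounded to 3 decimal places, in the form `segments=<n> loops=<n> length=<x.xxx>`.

cell (3,0): code 0100 → (3.113,1.000)–(4.000,0.197)
cell (3,1): code 1100 → (3.409,2.000)–(3.113,1.000)
cell (3,2): code 1000 → (4.000,2.393)–(3.409,2.000)
cell (4,0): code 0110 → (4.000,0.197)–(5.000,0.595)
cell (4,2): code 1001 → (5.000,2.047)–(4.000,2.393)
cell (5,0): code 0010 → (5.000,0.595)–(5.284,1.000)
cell (5,1): code 0011 → (5.284,1.000)–(5.045,2.000)
cell (5,2): code 0001 → (5.045,2.000)–(5.000,2.047)
total: 8 segments, chained into 1 closed loop(s), length Σ = 6.671787

segments=8 loops=1 length=6.672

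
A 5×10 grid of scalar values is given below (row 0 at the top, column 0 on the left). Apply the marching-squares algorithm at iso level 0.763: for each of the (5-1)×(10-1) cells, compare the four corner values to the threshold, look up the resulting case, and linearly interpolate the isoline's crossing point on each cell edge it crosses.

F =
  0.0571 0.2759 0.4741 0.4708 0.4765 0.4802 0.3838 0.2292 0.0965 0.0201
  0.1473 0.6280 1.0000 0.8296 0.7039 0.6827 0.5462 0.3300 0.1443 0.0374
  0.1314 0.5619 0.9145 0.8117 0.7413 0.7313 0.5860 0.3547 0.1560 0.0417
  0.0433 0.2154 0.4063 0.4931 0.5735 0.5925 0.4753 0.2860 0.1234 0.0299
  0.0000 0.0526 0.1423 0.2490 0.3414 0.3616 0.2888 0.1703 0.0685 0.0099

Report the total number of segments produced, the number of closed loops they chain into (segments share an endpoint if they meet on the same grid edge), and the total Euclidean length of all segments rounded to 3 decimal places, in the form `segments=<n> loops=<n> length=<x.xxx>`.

cell (0,1): code 0100 → (0.549,2.000)–(1.000,1.363)
cell (0,2): code 1100 → (0.814,3.000)–(0.549,2.000)
cell (0,3): code 1000 → (1.000,3.530)–(0.814,3.000)
cell (1,1): code 0110 → (1.000,1.363)–(2.000,1.570)
cell (1,3): code 1001 → (2.000,3.692)–(1.000,3.530)
cell (2,1): code 0010 → (2.000,1.570)–(2.298,2.000)
cell (2,2): code 0011 → (2.298,2.000)–(2.153,3.000)
cell (2,3): code 0001 → (2.153,3.000)–(2.000,3.692)
total: 8 segments, chained into 1 closed loop(s), length Σ = 6.652518

segments=8 loops=1 length=6.653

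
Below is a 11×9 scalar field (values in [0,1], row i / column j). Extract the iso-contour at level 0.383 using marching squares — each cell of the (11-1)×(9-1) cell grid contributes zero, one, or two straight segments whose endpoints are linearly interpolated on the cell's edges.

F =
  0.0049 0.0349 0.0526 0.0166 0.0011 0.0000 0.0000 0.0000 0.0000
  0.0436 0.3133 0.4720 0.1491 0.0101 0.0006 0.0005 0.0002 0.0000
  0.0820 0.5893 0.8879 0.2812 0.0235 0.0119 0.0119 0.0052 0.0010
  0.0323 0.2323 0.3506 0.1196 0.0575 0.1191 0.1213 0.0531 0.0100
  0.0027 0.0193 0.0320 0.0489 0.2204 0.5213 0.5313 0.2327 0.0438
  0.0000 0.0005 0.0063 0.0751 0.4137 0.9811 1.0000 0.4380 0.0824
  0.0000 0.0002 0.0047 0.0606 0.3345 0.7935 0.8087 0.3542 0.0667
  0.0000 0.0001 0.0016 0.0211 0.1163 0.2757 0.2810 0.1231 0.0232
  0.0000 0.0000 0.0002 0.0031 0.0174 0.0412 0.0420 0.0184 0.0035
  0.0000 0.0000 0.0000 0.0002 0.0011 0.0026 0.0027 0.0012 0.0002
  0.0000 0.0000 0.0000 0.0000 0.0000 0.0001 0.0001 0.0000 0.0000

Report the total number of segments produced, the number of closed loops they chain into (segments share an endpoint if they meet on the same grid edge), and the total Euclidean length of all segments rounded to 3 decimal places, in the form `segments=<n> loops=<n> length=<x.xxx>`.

segments=22 loops=2 length=16.518

cell (0,1): code 0100 → (0.788,2.000)–(1.000,1.439)
cell (0,2): code 1000 → (1.000,2.276)–(0.788,2.000)
cell (1,0): code 0100 → (1.253,1.000)–(2.000,0.593)
cell (1,1): code 1110 → (1.000,1.439)–(1.253,1.000)
cell (1,2): code 1001 → (2.000,2.832)–(1.000,2.276)
cell (2,0): code 0010 → (2.000,0.593)–(2.578,1.000)
cell (2,1): code 0011 → (2.578,1.000)–(2.940,2.000)
cell (2,2): code 0001 → (2.940,2.000)–(2.000,2.832)
cell (3,4): code 0100 → (3.656,5.000)–(4.000,4.540)
cell (3,5): code 1100 → (3.638,6.000)–(3.656,5.000)
cell (3,6): code 1000 → (4.000,6.497)–(3.638,6.000)
cell (4,3): code 0100 → (4.841,4.000)–(5.000,3.909)
cell (4,4): code 1110 → (4.000,4.540)–(4.841,4.000)
cell (4,6): code 1101 → (4.732,7.000)–(4.000,6.497)
cell (4,7): code 1000 → (5.000,7.155)–(4.732,7.000)
cell (5,3): code 0010 → (5.000,3.909)–(5.388,4.000)
cell (5,4): code 0111 → (5.388,4.000)–(6.000,4.106)
cell (5,6): code 1011 → (6.000,6.937)–(5.656,7.000)
cell (5,7): code 0001 → (5.656,7.000)–(5.000,7.155)
cell (6,4): code 0010 → (6.000,4.106)–(6.793,5.000)
cell (6,5): code 0011 → (6.793,5.000)–(6.807,6.000)
cell (6,6): code 0001 → (6.807,6.000)–(6.000,6.937)
total: 22 segments, chained into 2 closed loop(s), length Σ = 16.518461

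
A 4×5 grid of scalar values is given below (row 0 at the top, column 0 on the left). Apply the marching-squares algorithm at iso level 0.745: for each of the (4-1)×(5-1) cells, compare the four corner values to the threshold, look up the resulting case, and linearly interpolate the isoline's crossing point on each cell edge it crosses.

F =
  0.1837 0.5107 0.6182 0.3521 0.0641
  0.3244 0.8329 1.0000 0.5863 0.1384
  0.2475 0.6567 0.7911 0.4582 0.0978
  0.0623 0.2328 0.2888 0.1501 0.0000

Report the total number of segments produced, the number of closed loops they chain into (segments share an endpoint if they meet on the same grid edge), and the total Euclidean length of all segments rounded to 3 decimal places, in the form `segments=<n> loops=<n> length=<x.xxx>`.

cell (0,0): code 0100 → (0.727,1.000)–(1.000,0.827)
cell (0,1): code 1100 → (0.332,2.000)–(0.727,1.000)
cell (0,2): code 1000 → (1.000,2.616)–(0.332,2.000)
cell (1,0): code 0010 → (1.000,0.827)–(1.499,1.000)
cell (1,1): code 0111 → (1.499,1.000)–(2.000,1.657)
cell (1,2): code 1001 → (2.000,2.138)–(1.000,2.616)
cell (2,1): code 0010 → (2.000,1.657)–(2.092,2.000)
cell (2,2): code 0001 → (2.092,2.000)–(2.000,2.138)
total: 8 segments, chained into 1 closed loop(s), length Σ = 5.290836

segments=8 loops=1 length=5.291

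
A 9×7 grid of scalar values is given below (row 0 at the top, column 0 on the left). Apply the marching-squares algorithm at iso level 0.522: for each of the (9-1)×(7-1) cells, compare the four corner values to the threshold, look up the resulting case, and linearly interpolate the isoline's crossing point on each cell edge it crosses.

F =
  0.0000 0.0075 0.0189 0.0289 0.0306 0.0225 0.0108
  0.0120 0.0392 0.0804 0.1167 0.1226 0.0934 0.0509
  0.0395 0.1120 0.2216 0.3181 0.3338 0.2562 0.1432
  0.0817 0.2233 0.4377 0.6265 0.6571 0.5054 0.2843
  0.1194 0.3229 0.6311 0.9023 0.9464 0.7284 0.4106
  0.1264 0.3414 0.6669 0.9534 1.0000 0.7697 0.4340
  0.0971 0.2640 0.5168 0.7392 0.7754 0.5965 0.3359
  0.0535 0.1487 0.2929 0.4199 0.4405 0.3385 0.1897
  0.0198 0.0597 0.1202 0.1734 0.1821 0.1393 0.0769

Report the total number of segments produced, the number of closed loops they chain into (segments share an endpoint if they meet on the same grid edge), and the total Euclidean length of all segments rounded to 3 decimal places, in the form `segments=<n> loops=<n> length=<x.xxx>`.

segments=16 loops=1 length=13.103

cell (2,2): code 0100 → (2.661,3.000)–(3.000,2.447)
cell (2,3): code 1100 → (2.582,4.000)–(2.661,3.000)
cell (2,4): code 1000 → (3.000,4.891)–(2.582,4.000)
cell (3,1): code 0100 → (3.436,2.000)–(4.000,1.646)
cell (3,2): code 1110 → (3.000,2.447)–(3.436,2.000)
cell (3,4): code 1101 → (3.074,5.000)–(3.000,4.891)
cell (3,5): code 1000 → (4.000,5.649)–(3.074,5.000)
cell (4,1): code 0110 → (4.000,1.646)–(5.000,1.555)
cell (4,5): code 1001 → (5.000,5.738)–(4.000,5.649)
cell (5,1): code 0010 → (5.000,1.555)–(5.965,2.000)
cell (5,2): code 0111 → (5.965,2.000)–(6.000,2.023)
cell (5,5): code 1001 → (6.000,5.286)–(5.000,5.738)
cell (6,2): code 0010 → (6.000,2.023)–(6.680,3.000)
cell (6,3): code 0011 → (6.680,3.000)–(6.757,4.000)
cell (6,4): code 0011 → (6.757,4.000)–(6.289,5.000)
cell (6,5): code 0001 → (6.289,5.000)–(6.000,5.286)
total: 16 segments, chained into 1 closed loop(s), length Σ = 13.102612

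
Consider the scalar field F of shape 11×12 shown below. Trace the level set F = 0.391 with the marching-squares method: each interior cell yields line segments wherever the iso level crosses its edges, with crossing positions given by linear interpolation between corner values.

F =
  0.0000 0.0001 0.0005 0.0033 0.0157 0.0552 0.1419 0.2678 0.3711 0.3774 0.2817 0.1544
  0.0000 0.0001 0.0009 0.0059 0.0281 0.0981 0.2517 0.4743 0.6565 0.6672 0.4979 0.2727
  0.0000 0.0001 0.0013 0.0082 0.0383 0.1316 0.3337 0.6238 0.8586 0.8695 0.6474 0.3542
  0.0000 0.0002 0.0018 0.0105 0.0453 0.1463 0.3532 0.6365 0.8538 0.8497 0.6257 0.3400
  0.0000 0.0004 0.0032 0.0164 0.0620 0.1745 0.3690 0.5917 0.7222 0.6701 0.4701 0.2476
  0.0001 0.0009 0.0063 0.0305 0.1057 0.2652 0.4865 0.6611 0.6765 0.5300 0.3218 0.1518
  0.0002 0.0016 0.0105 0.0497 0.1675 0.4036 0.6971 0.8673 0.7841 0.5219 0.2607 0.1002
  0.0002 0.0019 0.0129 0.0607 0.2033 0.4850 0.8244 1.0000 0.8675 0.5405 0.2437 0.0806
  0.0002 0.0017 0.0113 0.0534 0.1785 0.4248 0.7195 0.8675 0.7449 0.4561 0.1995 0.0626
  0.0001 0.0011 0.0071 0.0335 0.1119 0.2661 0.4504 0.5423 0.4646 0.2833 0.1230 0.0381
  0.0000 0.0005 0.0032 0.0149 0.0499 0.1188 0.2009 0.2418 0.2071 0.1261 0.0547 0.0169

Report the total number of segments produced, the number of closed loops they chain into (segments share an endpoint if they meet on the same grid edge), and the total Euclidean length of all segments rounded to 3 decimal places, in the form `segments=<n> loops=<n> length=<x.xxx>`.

cell (0,6): code 0100 → (0.597,7.000)–(1.000,6.626)
cell (0,7): code 1100 → (0.070,8.000)–(0.597,7.000)
cell (0,8): code 1100 → (0.047,9.000)–(0.070,8.000)
cell (0,9): code 1100 → (0.506,10.000)–(0.047,9.000)
cell (0,10): code 1000 → (1.000,10.475)–(0.506,10.000)
cell (1,6): code 0110 → (1.000,6.626)–(2.000,6.198)
cell (1,10): code 1001 → (2.000,10.874)–(1.000,10.475)
cell (2,6): code 0110 → (2.000,6.198)–(3.000,6.133)
cell (2,10): code 1001 → (3.000,10.821)–(2.000,10.874)
cell (3,6): code 0110 → (3.000,6.133)–(4.000,6.099)
cell (3,10): code 1001 → (4.000,10.356)–(3.000,10.821)
cell (4,5): code 0100 → (4.187,6.000)–(5.000,5.568)
cell (4,6): code 1110 → (4.000,6.099)–(4.187,6.000)
cell (4,9): code 1011 → (5.000,9.668)–(4.533,10.000)
cell (4,10): code 0001 → (4.533,10.000)–(4.000,10.356)
cell (5,4): code 0100 → (5.909,5.000)–(6.000,4.947)
cell (5,5): code 1110 → (5.000,5.568)–(5.909,5.000)
cell (5,9): code 1001 → (6.000,9.501)–(5.000,9.668)
cell (6,4): code 0110 → (6.000,4.947)–(7.000,4.666)
cell (6,9): code 1001 → (7.000,9.504)–(6.000,9.501)
cell (7,4): code 0110 → (7.000,4.666)–(8.000,4.863)
cell (7,9): code 1001 → (8.000,9.254)–(7.000,9.504)
cell (8,4): code 0010 → (8.000,4.863)–(8.213,5.000)
cell (8,5): code 0111 → (8.213,5.000)–(9.000,5.678)
cell (8,8): code 1011 → (9.000,8.406)–(8.377,9.000)
cell (8,9): code 0001 → (8.377,9.000)–(8.000,9.254)
cell (9,5): code 0010 → (9.000,5.678)–(9.238,6.000)
cell (9,6): code 0011 → (9.238,6.000)–(9.503,7.000)
cell (9,7): code 0011 → (9.503,7.000)–(9.286,8.000)
cell (9,8): code 0001 → (9.286,8.000)–(9.000,8.406)
total: 30 segments, chained into 1 closed loop(s), length Σ = 24.926506

segments=30 loops=1 length=24.927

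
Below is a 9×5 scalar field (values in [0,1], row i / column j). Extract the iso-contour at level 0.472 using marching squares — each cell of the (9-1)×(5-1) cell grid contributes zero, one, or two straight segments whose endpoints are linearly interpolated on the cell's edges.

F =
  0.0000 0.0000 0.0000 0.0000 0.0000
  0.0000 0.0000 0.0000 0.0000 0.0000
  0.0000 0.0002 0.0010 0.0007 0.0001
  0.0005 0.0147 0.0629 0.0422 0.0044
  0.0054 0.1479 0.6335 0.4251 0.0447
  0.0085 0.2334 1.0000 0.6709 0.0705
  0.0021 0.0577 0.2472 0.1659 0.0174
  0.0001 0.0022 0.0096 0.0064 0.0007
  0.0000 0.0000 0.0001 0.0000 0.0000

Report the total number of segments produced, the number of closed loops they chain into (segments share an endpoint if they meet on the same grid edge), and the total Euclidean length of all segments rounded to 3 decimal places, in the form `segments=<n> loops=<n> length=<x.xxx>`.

cell (3,1): code 0100 → (3.717,2.000)–(4.000,1.667)
cell (3,2): code 1000 → (4.000,2.775)–(3.717,2.000)
cell (4,1): code 0110 → (4.000,1.667)–(5.000,1.311)
cell (4,2): code 1101 → (4.191,3.000)–(4.000,2.775)
cell (4,3): code 1000 → (5.000,3.331)–(4.191,3.000)
cell (5,1): code 0010 → (5.000,1.311)–(5.701,2.000)
cell (5,2): code 0011 → (5.701,2.000)–(5.394,3.000)
cell (5,3): code 0001 → (5.394,3.000)–(5.000,3.331)
total: 8 segments, chained into 1 closed loop(s), length Σ = 6.036589

segments=8 loops=1 length=6.037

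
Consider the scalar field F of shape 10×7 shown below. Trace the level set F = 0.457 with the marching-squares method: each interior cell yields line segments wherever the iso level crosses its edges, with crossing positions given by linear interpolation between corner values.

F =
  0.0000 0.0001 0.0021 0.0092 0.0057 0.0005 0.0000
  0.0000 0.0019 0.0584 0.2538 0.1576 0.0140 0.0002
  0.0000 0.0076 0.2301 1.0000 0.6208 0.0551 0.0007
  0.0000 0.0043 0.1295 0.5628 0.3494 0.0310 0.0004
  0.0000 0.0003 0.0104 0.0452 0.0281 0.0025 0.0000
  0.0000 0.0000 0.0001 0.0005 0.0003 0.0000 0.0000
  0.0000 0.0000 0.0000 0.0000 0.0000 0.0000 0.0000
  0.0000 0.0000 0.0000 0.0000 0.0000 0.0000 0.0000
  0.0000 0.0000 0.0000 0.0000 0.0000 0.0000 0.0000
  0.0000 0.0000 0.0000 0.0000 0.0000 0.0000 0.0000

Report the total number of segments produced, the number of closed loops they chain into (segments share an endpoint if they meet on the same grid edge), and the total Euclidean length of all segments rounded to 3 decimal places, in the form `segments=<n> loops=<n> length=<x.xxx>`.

cell (1,2): code 0100 → (1.272,3.000)–(2.000,2.295)
cell (1,3): code 1100 → (1.646,4.000)–(1.272,3.000)
cell (1,4): code 1000 → (2.000,4.290)–(1.646,4.000)
cell (2,2): code 0110 → (2.000,2.295)–(3.000,2.756)
cell (2,3): code 1011 → (3.000,3.496)–(2.604,4.000)
cell (2,4): code 0001 → (2.604,4.000)–(2.000,4.290)
cell (3,2): code 0010 → (3.000,2.756)–(3.204,3.000)
cell (3,3): code 0001 → (3.204,3.000)–(3.000,3.496)
total: 8 segments, chained into 1 closed loop(s), length Σ = 5.804823

segments=8 loops=1 length=5.805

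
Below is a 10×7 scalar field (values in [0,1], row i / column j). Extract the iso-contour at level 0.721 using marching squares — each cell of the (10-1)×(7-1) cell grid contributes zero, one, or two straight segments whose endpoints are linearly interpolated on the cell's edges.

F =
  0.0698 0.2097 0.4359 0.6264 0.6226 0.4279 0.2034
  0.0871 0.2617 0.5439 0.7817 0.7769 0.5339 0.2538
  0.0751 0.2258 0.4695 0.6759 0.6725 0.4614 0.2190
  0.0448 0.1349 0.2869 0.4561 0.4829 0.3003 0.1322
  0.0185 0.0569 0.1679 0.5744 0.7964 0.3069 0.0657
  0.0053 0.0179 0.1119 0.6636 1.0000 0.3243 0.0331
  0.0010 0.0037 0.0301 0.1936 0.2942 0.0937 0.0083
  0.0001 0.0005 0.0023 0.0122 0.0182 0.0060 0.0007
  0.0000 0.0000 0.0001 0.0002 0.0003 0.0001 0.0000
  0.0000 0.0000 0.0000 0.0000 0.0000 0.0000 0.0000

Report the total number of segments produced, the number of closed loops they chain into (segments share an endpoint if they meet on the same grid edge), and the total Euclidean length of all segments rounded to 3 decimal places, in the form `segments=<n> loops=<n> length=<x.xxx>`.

segments=12 loops=2 length=8.446

cell (0,2): code 0100 → (0.609,3.000)–(1.000,2.745)
cell (0,3): code 1100 → (0.638,4.000)–(0.609,3.000)
cell (0,4): code 1000 → (1.000,4.230)–(0.638,4.000)
cell (1,2): code 0010 → (1.000,2.745)–(1.574,3.000)
cell (1,3): code 0011 → (1.574,3.000)–(1.535,4.000)
cell (1,4): code 0001 → (1.535,4.000)–(1.000,4.230)
cell (3,3): code 0100 → (3.759,4.000)–(4.000,3.660)
cell (3,4): code 1000 → (4.000,4.154)–(3.759,4.000)
cell (4,3): code 0110 → (4.000,3.660)–(5.000,3.171)
cell (4,4): code 1001 → (5.000,4.413)–(4.000,4.154)
cell (5,3): code 0010 → (5.000,3.171)–(5.395,4.000)
cell (5,4): code 0001 → (5.395,4.000)–(5.000,4.413)
total: 12 segments, chained into 2 closed loop(s), length Σ = 8.446422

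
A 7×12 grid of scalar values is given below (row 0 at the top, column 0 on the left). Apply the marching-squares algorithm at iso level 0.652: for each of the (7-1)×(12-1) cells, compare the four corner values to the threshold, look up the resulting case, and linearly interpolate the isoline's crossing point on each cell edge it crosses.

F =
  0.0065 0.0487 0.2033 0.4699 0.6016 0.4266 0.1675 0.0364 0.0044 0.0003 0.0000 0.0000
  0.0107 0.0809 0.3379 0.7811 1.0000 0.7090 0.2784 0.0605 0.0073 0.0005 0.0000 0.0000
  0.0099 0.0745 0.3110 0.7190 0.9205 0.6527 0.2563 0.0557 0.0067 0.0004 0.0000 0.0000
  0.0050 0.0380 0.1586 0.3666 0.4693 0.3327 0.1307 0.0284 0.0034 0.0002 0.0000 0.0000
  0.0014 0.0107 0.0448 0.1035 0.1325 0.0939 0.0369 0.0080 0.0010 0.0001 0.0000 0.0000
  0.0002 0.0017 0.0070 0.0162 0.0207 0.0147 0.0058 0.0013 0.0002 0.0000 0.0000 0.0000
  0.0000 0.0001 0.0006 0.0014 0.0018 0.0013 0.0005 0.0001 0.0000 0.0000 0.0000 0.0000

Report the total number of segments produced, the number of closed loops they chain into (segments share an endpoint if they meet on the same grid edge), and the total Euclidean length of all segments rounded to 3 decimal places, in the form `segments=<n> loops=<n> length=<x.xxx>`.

cell (0,2): code 0100 → (0.585,3.000)–(1.000,2.709)
cell (0,3): code 1100 → (0.127,4.000)–(0.585,3.000)
cell (0,4): code 1100 → (0.798,5.000)–(0.127,4.000)
cell (0,5): code 1000 → (1.000,5.132)–(0.798,5.000)
cell (1,2): code 0110 → (1.000,2.709)–(2.000,2.836)
cell (1,5): code 1001 → (2.000,5.002)–(1.000,5.132)
cell (2,2): code 0010 → (2.000,2.836)–(2.190,3.000)
cell (2,3): code 0011 → (2.190,3.000)–(2.595,4.000)
cell (2,4): code 0011 → (2.595,4.000)–(2.002,5.000)
cell (2,5): code 0001 → (2.002,5.000)–(2.000,5.002)
total: 10 segments, chained into 1 closed loop(s), length Σ = 7.565066

segments=10 loops=1 length=7.565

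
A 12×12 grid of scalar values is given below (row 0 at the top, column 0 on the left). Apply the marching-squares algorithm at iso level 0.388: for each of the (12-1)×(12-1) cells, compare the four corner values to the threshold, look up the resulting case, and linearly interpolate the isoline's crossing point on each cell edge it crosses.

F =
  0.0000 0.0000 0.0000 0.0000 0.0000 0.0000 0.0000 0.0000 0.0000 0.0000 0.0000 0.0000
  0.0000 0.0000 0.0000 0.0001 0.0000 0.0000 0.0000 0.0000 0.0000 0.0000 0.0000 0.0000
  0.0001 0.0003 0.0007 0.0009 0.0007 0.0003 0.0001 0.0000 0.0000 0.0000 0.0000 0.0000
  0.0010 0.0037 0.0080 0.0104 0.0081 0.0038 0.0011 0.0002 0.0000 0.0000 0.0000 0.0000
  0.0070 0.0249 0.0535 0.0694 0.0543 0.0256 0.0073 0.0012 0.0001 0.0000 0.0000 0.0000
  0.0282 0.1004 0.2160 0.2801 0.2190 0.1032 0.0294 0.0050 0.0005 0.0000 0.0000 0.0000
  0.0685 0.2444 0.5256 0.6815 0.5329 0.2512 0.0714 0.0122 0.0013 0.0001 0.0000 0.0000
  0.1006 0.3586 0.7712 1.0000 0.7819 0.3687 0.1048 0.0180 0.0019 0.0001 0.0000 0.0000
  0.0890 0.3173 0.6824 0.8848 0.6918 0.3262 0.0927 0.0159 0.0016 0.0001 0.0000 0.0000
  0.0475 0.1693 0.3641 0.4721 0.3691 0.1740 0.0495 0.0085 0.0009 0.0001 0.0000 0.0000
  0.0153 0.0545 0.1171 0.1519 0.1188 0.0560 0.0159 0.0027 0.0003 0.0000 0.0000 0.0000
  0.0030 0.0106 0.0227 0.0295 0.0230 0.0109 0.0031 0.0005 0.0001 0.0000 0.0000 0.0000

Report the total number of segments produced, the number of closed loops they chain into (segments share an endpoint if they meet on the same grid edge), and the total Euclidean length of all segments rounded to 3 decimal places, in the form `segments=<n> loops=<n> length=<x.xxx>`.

segments=14 loops=1 length=12.216

cell (5,1): code 0100 → (5.556,2.000)–(6.000,1.511)
cell (5,2): code 1100 → (5.269,3.000)–(5.556,2.000)
cell (5,3): code 1100 → (5.538,4.000)–(5.269,3.000)
cell (5,4): code 1000 → (6.000,4.514)–(5.538,4.000)
cell (6,1): code 0110 → (6.000,1.511)–(7.000,1.071)
cell (6,4): code 1001 → (7.000,4.953)–(6.000,4.514)
cell (7,1): code 0110 → (7.000,1.071)–(8.000,1.194)
cell (7,4): code 1001 → (8.000,4.831)–(7.000,4.953)
cell (8,1): code 0010 → (8.000,1.194)–(8.925,2.000)
cell (8,2): code 0111 → (8.925,2.000)–(9.000,2.221)
cell (8,3): code 1011 → (9.000,3.817)–(8.941,4.000)
cell (8,4): code 0001 → (8.941,4.000)–(8.000,4.831)
cell (9,2): code 0010 → (9.000,2.221)–(9.263,3.000)
cell (9,3): code 0001 → (9.263,3.000)–(9.000,3.817)
total: 14 segments, chained into 1 closed loop(s), length Σ = 12.216040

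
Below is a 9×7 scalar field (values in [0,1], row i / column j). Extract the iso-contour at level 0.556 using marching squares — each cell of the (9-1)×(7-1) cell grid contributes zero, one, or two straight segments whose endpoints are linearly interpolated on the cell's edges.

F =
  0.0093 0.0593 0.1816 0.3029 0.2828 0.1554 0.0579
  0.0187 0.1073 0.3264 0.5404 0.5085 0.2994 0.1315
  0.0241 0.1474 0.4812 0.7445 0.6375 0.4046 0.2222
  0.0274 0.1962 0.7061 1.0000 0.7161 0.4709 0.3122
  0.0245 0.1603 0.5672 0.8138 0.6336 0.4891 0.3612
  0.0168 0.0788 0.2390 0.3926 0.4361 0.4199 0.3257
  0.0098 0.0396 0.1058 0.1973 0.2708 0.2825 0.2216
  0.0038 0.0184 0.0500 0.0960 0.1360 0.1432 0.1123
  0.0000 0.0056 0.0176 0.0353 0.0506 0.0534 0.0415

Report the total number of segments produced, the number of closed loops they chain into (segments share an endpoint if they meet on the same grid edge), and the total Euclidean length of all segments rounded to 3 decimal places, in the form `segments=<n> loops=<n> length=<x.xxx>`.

segments=12 loops=1 length=10.074

cell (1,2): code 0100 → (1.076,3.000)–(2.000,2.284)
cell (1,3): code 1100 → (1.368,4.000)–(1.076,3.000)
cell (1,4): code 1000 → (2.000,4.350)–(1.368,4.000)
cell (2,1): code 0100 → (2.333,2.000)–(3.000,1.706)
cell (2,2): code 1110 → (2.000,2.284)–(2.333,2.000)
cell (2,4): code 1001 → (3.000,4.653)–(2.000,4.350)
cell (3,1): code 0110 → (3.000,1.706)–(4.000,1.972)
cell (3,4): code 1001 → (4.000,4.537)–(3.000,4.653)
cell (4,1): code 0010 → (4.000,1.972)–(4.034,2.000)
cell (4,2): code 0011 → (4.034,2.000)–(4.612,3.000)
cell (4,3): code 0011 → (4.612,3.000)–(4.393,4.000)
cell (4,4): code 0001 → (4.393,4.000)–(4.000,4.537)
total: 12 segments, chained into 1 closed loop(s), length Σ = 10.073883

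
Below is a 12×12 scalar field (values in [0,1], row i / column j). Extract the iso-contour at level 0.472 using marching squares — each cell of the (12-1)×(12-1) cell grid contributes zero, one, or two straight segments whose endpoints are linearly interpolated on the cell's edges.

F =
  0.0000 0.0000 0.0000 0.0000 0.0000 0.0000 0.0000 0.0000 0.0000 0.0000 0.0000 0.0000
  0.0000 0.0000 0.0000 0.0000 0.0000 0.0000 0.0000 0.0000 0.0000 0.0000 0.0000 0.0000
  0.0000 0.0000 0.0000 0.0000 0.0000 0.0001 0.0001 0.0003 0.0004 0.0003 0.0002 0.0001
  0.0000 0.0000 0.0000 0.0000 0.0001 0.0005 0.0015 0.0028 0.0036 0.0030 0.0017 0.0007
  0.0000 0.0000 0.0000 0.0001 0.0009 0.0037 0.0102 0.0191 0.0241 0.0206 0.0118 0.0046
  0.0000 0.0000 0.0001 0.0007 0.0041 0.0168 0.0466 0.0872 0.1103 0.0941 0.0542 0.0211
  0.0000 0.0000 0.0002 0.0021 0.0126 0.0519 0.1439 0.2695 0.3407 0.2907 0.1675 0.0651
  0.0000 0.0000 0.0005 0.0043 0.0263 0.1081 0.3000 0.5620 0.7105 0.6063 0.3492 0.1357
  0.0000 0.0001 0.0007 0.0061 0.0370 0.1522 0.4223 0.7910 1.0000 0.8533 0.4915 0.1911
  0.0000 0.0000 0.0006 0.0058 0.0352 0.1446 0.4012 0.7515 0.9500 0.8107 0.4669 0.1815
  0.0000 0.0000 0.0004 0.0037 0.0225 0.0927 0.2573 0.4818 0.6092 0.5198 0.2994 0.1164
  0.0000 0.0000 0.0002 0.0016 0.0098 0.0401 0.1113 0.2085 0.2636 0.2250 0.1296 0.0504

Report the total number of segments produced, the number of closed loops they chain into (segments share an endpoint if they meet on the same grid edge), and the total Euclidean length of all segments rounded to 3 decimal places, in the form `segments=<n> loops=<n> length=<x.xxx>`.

segments=16 loops=1 length=12.417

cell (6,6): code 0100 → (6.692,7.000)–(7.000,6.656)
cell (6,7): code 1100 → (6.355,8.000)–(6.692,7.000)
cell (6,8): code 1100 → (6.574,9.000)–(6.355,8.000)
cell (6,9): code 1000 → (7.000,9.522)–(6.574,9.000)
cell (7,6): code 0110 → (7.000,6.656)–(8.000,6.135)
cell (7,9): code 1101 → (7.863,10.000)–(7.000,9.522)
cell (7,10): code 1000 → (8.000,10.065)–(7.863,10.000)
cell (8,6): code 0110 → (8.000,6.135)–(9.000,6.202)
cell (8,9): code 1011 → (9.000,9.985)–(8.793,10.000)
cell (8,10): code 0001 → (8.793,10.000)–(8.000,10.065)
cell (9,6): code 0110 → (9.000,6.202)–(10.000,6.956)
cell (9,9): code 1001 → (10.000,9.217)–(9.000,9.985)
cell (10,6): code 0010 → (10.000,6.956)–(10.036,7.000)
cell (10,7): code 0011 → (10.036,7.000)–(10.397,8.000)
cell (10,8): code 0011 → (10.397,8.000)–(10.162,9.000)
cell (10,9): code 0001 → (10.162,9.000)–(10.000,9.217)
total: 16 segments, chained into 1 closed loop(s), length Σ = 12.416657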